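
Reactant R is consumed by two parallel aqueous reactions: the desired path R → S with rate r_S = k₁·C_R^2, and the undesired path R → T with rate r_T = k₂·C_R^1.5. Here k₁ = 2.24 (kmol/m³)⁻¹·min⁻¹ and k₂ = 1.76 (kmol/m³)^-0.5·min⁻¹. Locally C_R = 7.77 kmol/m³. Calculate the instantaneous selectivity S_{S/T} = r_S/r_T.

3.55

S_{S/T} = r_S/r_T = (k₁·C_R^2)/(k₂·C_R^1.5) = (k₁/k₂)·C_R^0.5.
= (2.24×7.770^2) / (1.76×7.770^1.5) = 135.2/38.12 = 3.55.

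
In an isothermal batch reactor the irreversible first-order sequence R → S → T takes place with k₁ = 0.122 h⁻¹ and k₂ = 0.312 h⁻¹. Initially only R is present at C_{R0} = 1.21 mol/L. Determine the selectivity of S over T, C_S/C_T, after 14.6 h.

0.139

The intermediate concentration in a first-order A→B→C sequence is C_S = k₁C_{R0}(e^(−k₁t) − e^(−k₂t))/(k₂−k₁).
e^(−k₁t) = e^(−0.122×14.6) = e^(−1.781) = 0.1684; e^(−k₂t) = e^(−4.555) = 0.01051.
C_S = 0.122×1.21/(0.312−0.122) × (0.1684−0.01051) = 0.7769×0.1579 = 0.1227 mol/L.
C_R = C_{R0}e^(−k₁t) = 0.2038 mol/L, so C_T = C_{R0}−C_R−C_S = 0.8835 mol/L; C_S/C_T = 0.139.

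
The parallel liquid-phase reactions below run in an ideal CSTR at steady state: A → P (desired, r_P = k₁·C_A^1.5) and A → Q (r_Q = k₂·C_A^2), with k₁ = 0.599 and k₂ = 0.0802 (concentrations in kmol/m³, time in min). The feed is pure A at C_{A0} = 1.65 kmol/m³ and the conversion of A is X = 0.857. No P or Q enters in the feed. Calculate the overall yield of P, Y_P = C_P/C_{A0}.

Exit C_A = C_{A0}(1−X) = 1.65×0.143 = 0.2360 kmol/m³.
In a CSTR the entire volume is at exit conditions, so r_P = 0.599×0.2360^1.5 = 0.06865 and r_Q = 0.0802×0.2360^2 = 0.004465.
Fraction of consumed A going to P: r_P/(r_P+r_Q) = 0.9389.
C_P = 0.9389·C_{A0}·X = 0.9389×1.65×0.857 = 1.33 kmol/m³; Y_P = C_P/C_{A0} = 0.805.

0.805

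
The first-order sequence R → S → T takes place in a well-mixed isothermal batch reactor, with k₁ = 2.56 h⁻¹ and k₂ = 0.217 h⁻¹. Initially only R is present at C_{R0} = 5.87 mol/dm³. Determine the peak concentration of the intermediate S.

4.67 mol/dm³

Evaluating C_S at t_opt = ln(k₂/k₁)/(k₂−k₁) gives C_{S,max}/C_{R0} = (k₁/k₂)^[k₂/(k₂−k₁)].
= (2.56/0.217)^(0.217/(0.217−2.56)) = (11.80)^(-0.09262) = 0.7957.
C_{S,max} = 0.7957×5.87 = 4.67 mol/dm³.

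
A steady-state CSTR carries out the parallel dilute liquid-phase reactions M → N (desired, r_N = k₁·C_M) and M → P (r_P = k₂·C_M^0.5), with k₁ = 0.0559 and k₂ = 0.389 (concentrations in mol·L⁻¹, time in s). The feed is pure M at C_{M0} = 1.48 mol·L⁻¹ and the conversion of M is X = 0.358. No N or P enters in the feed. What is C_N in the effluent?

Exit C_M = C_{M0}(1−X) = 1.48×0.642 = 0.9502 mol·L⁻¹.
A CSTR operates uniformly at the exit composition, giving r_N = 0.05311 and r_P = 0.3792 (each k·C_M^n at C_M = 0.9502).
Fraction of consumed M going to N: r_N/(r_N+r_P) = 0.1229.
C_N = 0.1229·C_{M0}·X = 0.1229×1.48×0.358 = 0.0651 mol·L⁻¹.

0.0651 mol·L⁻¹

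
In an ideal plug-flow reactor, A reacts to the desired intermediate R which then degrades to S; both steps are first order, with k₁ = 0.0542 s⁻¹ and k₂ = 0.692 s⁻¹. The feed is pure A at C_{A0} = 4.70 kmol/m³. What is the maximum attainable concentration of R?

Evaluating C_R at τ_opt = ln(k₂/k₁)/(k₂−k₁) gives C_{R,max}/C_{A0} = (k₁/k₂)^[k₂/(k₂−k₁)].
= (0.0542/0.692)^(0.692/(0.692−0.0542)) = (0.07832)^(1.085) = 0.06308.
C_{R,max} = 0.06308×4.70 = 0.296 kmol/m³.

0.296 kmol/m³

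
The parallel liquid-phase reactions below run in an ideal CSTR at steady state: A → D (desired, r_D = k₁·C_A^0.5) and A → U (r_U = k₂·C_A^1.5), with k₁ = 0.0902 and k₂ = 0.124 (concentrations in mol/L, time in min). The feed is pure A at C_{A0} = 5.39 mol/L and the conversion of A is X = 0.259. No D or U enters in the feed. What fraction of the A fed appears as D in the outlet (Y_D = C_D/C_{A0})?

Exit C_A = C_{A0}(1−X) = 5.39×0.741 = 3.994 mol/L.
In a CSTR the entire volume is at exit conditions, so r_D = 0.0902×3.994^0.5 = 0.1803 and r_U = 0.124×3.994^1.5 = 0.9898.
Fraction of consumed A going to D: r_D/(r_D+r_U) = 0.1541.
C_D = 0.1541·C_{A0}·X = 0.1541×5.39×0.259 = 0.215 mol/L; Y_D = C_D/C_{A0} = 0.0399.

0.0399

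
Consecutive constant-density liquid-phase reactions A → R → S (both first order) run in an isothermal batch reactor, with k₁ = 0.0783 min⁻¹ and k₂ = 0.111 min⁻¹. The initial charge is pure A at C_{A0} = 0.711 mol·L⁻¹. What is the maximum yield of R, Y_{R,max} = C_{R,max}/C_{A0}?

0.306

At the optimum, C_{R,max}/C_{A0} = (k₁/k₂)^[k₂/(k₂−k₁)].
= (0.0783/0.111)^(0.111/(0.111−0.0783)) = (0.7054)^(3.394) = 0.3059.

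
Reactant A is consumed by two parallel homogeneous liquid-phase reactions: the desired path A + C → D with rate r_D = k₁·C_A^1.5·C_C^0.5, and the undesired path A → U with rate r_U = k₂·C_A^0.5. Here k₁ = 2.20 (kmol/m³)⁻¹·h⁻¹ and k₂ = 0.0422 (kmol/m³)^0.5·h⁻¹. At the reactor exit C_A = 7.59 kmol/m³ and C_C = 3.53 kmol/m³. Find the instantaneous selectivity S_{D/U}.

S_{D/U} = r_D/r_U = (k₁·C_A^1.5·C_C^0.5)/(k₂·C_A^0.5) = (k₁/k₂)·C_A·C_C^0.5.
= (2.20×7.590^1.5×3.530^0.5) / (0.0422×7.590^0.5) = 86.43/0.1163 = 743.
Since the desired path is higher order in A, keeping C_A high (PFR or concentrated feed) favours D.

743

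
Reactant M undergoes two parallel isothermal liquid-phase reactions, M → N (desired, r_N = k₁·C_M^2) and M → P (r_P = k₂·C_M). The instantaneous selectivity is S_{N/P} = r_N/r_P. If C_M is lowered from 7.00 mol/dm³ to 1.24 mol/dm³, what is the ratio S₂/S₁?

S_{N/P} = (k₁/k₂)·C_M, so S₂/S₁ = (C_{M,2}/C_{M,1}).
= 1.24/7.00 = 0.177.

0.177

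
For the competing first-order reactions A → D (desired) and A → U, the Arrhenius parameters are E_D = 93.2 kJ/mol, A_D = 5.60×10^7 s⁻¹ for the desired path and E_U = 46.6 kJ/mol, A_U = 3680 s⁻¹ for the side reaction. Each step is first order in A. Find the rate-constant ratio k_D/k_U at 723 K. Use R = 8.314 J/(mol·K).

Since both paths have the same order in A, the concentration cancels and S_{D/U} = k_D/k_U = (A_D/A_U)·exp[(E_U−E_D)/(RT)].
(E_U−E_D)/(RT) = (46.6−93.2)×10³/(8.314×723) = -46600/6011 = -7.752.
k_D/k_U = (5.60×10^7/3680)·exp(-7.752) = 15217 × 4.297×10^-4 = 6.54.

6.54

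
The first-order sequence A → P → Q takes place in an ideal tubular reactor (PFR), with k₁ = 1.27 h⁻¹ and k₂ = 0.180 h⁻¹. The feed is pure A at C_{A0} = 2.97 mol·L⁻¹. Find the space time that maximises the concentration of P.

For first-order series the maximum of C_P occurs at τ_opt = ln(k₂/k₁)/(k₂−k₁).
= ln(0.180/1.27)/(0.180−1.27) = ln(0.1417)/-1.090 = -1.954/-1.090 = 1.79 h.

1.79 h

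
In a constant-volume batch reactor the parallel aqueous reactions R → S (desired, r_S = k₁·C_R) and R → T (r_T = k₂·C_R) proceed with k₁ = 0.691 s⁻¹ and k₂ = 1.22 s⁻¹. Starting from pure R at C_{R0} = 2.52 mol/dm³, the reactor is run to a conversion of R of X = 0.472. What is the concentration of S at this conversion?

0.430 mol/dm³

C_R = C_{R0}(1−X) = 1.331 mol/dm³.
Both paths are first order in R, so the instantaneous fraction to S is constant: dC_S/d(−C_R) = k₁/(k₁+k₂) = 0.3616.
C_S = 0.3616·(C_{R0}−C_R) = 0.3616×1.189 = 0.430 mol/dm³.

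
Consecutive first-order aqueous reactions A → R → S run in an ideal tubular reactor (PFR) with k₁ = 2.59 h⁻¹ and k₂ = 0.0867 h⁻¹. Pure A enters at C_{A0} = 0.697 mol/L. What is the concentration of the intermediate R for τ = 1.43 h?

Solving the coupled first-order balances gives C_R(τ) = [k₁/(k₂−k₁)]·C_{A0}·(e^(−k₁τ) − e^(−k₂τ)).
e^(−k₁τ) = e^(−2.59×1.43) = e^(−3.704) = 0.02463; e^(−k₂τ) = e^(−0.1240) = 0.8834.
C_R = 2.59×0.697/(0.0867−2.59) × (0.02463−0.8834) = (-0.7211)×(-0.8588) = 0.6193 mol/L.

0.619 mol/L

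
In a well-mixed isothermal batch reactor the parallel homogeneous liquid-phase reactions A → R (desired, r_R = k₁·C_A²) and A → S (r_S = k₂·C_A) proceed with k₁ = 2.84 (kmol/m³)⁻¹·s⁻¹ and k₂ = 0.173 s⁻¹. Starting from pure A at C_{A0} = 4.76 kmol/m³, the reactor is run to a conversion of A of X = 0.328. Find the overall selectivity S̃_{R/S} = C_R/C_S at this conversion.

C_A = C_{A0}(1−X) = 3.199 kmol/m³.
Along a PFR/batch, dC_S/dC_A = −r_S/(r_R+r_S) = −k₂/(k₂+k₁·C_A).
Integrating from C_{A0} to C_A: C_S = (0.173/2.84)·ln[(0.173+2.84·4.76)/(0.173+2.84·3.20)] = 0.06092·ln(13.69/9.257) = 0.02384 kmol/m³.
Then C_R = (C_{A0}−C_A) − C_S = 1.561 − 0.02384 = 1.537 kmol/m³.
S̃_{R/S} = C_R/C_S = 1.537/0.02384 = 64.5.

64.5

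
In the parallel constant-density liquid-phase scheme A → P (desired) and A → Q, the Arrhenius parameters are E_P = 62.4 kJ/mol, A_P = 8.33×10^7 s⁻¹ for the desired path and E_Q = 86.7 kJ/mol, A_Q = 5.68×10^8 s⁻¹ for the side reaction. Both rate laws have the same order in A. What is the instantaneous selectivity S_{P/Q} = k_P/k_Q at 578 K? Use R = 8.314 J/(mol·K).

k_P/k_Q = (A_P/A_Q)·exp[−(E_P−E_Q)/(RT)] = (A_P/A_Q)·exp[(E_Q−E_P)/(RT)].
(E_Q−E_P)/(RT) = (86.7−62.4)×10³/(8.314×578) = 24300/4805 = 5.057.
k_P/k_Q = (8.33×10^7/5.68×10^8)·exp(5.057) = 0.1467 × 157.1 = 23.0.

23.0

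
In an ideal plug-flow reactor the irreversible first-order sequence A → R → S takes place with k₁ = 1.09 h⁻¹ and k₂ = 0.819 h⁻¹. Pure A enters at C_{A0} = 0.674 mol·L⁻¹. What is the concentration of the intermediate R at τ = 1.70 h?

0.249 mol·L⁻¹

Solving the coupled first-order balances gives C_R(τ) = [k₁/(k₂−k₁)]·C_{A0}·(e^(−k₁τ) − e^(−k₂τ)).
e^(−k₁τ) = e^(−1.09×1.70) = e^(−1.853) = 0.1568; e^(−k₂τ) = e^(−1.392) = 0.2485.
C_R = 1.09×0.674/(0.819−1.09) × (0.1568−0.2485) = (-2.711)×(-0.09174) = 0.2487 mol·L⁻¹.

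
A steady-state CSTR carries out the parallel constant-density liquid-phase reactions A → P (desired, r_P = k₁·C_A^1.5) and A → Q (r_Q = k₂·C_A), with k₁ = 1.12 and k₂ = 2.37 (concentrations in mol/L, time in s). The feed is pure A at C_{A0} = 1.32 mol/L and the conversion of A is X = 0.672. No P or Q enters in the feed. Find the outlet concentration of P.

Exit C_A = C_{A0}(1−X) = 1.32×0.328 = 0.4330 mol/L.
In a CSTR the entire volume is at exit conditions, so r_P = 1.12×0.4330^1.5 = 0.3191 and r_Q = 2.37×0.4330 = 1.026.
Fraction of consumed A going to P: r_P/(r_P+r_Q) = 0.2372.
C_P = 0.2372·C_{A0}·X = 0.2372×1.32×0.672 = 0.210 mol/L.

0.210 mol/L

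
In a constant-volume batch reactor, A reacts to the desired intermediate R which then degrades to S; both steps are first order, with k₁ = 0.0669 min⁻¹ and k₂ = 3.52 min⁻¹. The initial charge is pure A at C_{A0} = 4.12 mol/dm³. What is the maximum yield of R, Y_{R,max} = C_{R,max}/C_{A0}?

0.0176

At the optimum, C_{R,max}/C_{A0} = (k₁/k₂)^[k₂/(k₂−k₁)].
= (0.0669/3.52)^(3.52/(3.52−0.0669)) = (0.01901)^(1.019) = 0.01760.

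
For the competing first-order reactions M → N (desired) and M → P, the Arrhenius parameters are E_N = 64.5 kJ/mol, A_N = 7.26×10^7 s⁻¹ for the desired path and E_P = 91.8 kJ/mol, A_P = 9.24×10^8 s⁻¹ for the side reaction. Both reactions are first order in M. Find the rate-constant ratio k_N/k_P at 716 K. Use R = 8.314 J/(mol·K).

With equal orders, S_{N/P} = k_N/k_P = (A_N/A_P)·exp[(E_P−E_N)/(RT)].
(E_P−E_N)/(RT) = (91.8−64.5)×10³/(8.314×716) = 27300/5953 = 4.586.
k_N/k_P = (7.26×10^7/9.24×10^8)·exp(4.586) = 0.07857 × 98.11 = 7.71.

7.71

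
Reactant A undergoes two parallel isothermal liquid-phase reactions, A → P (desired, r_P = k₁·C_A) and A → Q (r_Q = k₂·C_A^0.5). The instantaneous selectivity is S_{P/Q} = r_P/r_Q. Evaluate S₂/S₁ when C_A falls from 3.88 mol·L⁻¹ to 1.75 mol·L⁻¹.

0.672

S_{P/Q} = (k₁/k₂)·C_A^0.5, so S₂/S₁ = (C_{A,2}/C_{A,1})^0.5.
= (1.75/3.88)^0.5 = (0.4510)^0.5 = 0.672.
Selectivity toward P falls as C_A falls — high-concentration operation is favoured.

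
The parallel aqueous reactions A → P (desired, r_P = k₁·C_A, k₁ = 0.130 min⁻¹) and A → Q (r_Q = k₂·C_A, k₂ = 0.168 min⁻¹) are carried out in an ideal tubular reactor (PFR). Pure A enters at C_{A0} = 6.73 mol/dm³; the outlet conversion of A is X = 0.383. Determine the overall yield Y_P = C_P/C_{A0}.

0.167

C_A = C_{A0}(1−X) = 4.152 mol/dm³.
Both paths are first order in A, so the instantaneous fraction to P is constant: dC_P/d(−C_A) = k₁/(k₁+k₂) = 0.4362.
C_P = 0.4362·(C_{A0}−C_A) = 0.4362×2.578 = 1.12 mol/dm³.
Y_P = C_P/C_{A0} = 1.124/6.73 = 0.167.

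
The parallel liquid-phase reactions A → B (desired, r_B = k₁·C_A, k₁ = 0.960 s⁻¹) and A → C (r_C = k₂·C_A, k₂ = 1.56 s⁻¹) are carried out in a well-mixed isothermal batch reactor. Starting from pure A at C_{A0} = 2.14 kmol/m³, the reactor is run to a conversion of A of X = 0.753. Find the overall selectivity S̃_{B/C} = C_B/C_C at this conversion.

0.615

C_A = C_{A0}(1−X) = 0.5286 kmol/m³.
Both paths are first order in A, so the instantaneous fraction to B is constant: dC_B/d(−C_A) = k₁/(k₁+k₂) = 0.3810.
C_B = 0.3810·(C_{A0}−C_A) = 0.3810×1.611 = 0.614 kmol/m³.
C_C = (C_{A0}−C_A)−C_B = 0.9975 kmol/m³; S̃_{B/C} = 0.6139/0.9975 = 0.615.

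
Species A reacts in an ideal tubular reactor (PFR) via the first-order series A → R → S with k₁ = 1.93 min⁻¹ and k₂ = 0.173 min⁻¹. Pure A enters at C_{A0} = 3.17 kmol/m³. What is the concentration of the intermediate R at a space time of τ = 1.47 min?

2.50 kmol/m³

For first-order series with pure A initially, C_R(τ) = k₁C_{A0}/(k₂−k₁)·(e^(−k₁τ) − e^(−k₂τ)).
e^(−k₁τ) = e^(−1.93×1.47) = e^(−2.837) = 0.05860; e^(−k₂τ) = e^(−0.2543) = 0.7755.
C_R = 1.93×3.17/(0.173−1.93) × (0.05860−0.7755) = (-3.482)×(-0.7169) = 2.496 kmol/m³.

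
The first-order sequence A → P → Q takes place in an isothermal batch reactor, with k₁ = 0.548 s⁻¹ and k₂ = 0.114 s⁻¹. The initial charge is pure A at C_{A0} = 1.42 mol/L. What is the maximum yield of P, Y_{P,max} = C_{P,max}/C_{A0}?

0.662

At the optimum, C_{P,max}/C_{A0} = (k₁/k₂)^[k₂/(k₂−k₁)].
= (0.548/0.114)^(0.114/(0.114−0.548)) = (4.807)^(-0.2627) = 0.6620.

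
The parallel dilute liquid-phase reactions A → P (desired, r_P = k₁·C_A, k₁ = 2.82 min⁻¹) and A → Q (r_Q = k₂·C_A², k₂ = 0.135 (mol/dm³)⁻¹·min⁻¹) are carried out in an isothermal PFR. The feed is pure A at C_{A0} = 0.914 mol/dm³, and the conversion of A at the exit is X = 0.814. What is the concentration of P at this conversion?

C_A = C_{A0}(1−X) = 0.1700 mol/dm³.
Along a PFR/batch, dC_P/dC_A = −r_P/(r_P+r_Q) = −k₁/(k₁+k₂·C_A).
Integrating from C_{A0} to C_A: C_P = (2.82/0.135)·ln[(2.82+0.135·0.914)/(2.82+0.135·0.170)] = 20.89·ln(2.943/2.843) = 0.7253 mol/dm³.

0.725 mol/dm³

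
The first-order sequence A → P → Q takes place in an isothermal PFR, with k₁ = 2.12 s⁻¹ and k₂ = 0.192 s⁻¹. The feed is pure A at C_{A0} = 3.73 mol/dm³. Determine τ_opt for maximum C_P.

Setting dC_P/dτ = 0 gives τ_opt = ln(k₂/k₁)/(k₂−k₁).
= ln(0.192/2.12)/(0.192−2.12) = ln(0.09057)/-1.928 = -2.402/-1.928 = 1.25 s.

1.25 s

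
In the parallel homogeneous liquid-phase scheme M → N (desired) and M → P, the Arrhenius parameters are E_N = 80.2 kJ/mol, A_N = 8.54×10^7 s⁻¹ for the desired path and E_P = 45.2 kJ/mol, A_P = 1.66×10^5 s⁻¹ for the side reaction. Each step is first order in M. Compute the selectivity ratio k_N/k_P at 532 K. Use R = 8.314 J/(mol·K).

k_N/k_P = (A_N/A_P)·exp[−(E_N−E_P)/(RT)] = (A_N/A_P)·exp[(E_P−E_N)/(RT)].
(E_P−E_N)/(RT) = (45.2−80.2)×10³/(8.314×532) = -35000/4423 = -7.913.
k_N/k_P = (8.54×10^7/1.66×10^5)·exp(-7.913) = 514.5 × 3.659×10^-4 = 0.188.
Since E_N > E_P, raising the temperature improves selectivity toward N.

0.188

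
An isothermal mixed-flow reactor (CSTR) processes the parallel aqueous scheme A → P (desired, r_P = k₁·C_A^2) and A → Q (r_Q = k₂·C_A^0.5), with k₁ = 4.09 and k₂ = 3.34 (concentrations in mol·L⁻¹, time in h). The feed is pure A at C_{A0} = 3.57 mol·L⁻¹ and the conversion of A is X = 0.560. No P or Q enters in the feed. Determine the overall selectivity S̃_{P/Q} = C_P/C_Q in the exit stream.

Exit C_A = C_{A0}(1−X) = 3.57×0.440 = 1.571 mol·L⁻¹.
Rates in a CSTR are evaluated at the outlet concentration: r_P = 4.09×1.571^2 = 10.09, r_Q = 3.34×1.571^0.5 = 4.186.
Overall selectivity = C_P/C_Q = r_Pτ/(r_Qτ) = r_P/r_Q = 2.41.

2.41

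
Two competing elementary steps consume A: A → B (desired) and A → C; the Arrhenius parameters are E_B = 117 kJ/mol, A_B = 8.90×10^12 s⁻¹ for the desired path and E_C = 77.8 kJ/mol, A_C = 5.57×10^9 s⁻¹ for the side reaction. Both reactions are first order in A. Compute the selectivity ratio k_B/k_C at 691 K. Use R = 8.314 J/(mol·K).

1.74

k_B/k_C = (A_B/A_C)·exp[−(E_B−E_C)/(RT)] = (A_B/A_C)·exp[(E_C−E_B)/(RT)].
(E_C−E_B)/(RT) = (77.8−117)×10³/(8.314×691) = -39200/5745 = -6.823.
k_B/k_C = (8.90×10^12/5.57×10^9)·exp(-6.823) = 1598 × 0.001088 = 1.74.
Since E_B > E_C, raising the temperature improves selectivity toward B.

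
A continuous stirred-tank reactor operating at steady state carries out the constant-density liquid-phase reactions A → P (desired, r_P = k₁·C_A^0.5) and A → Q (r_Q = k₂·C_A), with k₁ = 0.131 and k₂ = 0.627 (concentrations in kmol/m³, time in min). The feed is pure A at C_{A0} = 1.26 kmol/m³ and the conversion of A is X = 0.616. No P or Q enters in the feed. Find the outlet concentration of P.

0.179 kmol/m³

Exit C_A = C_{A0}(1−X) = 1.26×0.384 = 0.4838 kmol/m³.
Rates in a CSTR are evaluated at the outlet concentration: r_P = 0.131×0.4838^0.5 = 0.09112, r_Q = 0.627×0.4838 = 0.3034.
Fraction of consumed A going to P: r_P/(r_P+r_Q) = 0.2310.
C_P = 0.2310·C_{A0}·X = 0.2310×1.26×0.616 = 0.179 kmol/m³.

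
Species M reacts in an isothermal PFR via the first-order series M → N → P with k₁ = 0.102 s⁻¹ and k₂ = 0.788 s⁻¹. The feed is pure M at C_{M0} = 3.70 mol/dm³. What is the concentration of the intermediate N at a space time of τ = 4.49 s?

0.332 mol/dm³

For first-order series with pure M initially, C_N(τ) = k₁C_{M0}/(k₂−k₁)·(e^(−k₁τ) − e^(−k₂τ)).
e^(−k₁τ) = e^(−0.102×4.49) = e^(−0.4580) = 0.6326; e^(−k₂τ) = e^(−3.538) = 0.02907.
C_N = 0.102×3.70/(0.788−0.102) × (0.6326−0.02907) = 0.5501×0.6035 = 0.3320 mol/dm³.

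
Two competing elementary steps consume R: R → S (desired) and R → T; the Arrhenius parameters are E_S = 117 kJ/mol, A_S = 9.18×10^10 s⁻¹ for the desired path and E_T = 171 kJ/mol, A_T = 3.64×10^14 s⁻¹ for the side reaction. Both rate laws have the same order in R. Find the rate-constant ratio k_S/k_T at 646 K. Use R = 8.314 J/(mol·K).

Since both paths have the same order in R, the concentration cancels and S_{S/T} = k_S/k_T = (A_S/A_T)·exp[(E_T−E_S)/(RT)].
(E_T−E_S)/(RT) = (171−117)×10³/(8.314×646) = 54000/5371 = 10.05.
k_S/k_T = (9.18×10^10/3.64×10^14)·exp(10.05) = 2.522×10^-4 × 23255 = 5.86.
Since E_S < E_T, lowering the temperature improves selectivity toward S.

5.86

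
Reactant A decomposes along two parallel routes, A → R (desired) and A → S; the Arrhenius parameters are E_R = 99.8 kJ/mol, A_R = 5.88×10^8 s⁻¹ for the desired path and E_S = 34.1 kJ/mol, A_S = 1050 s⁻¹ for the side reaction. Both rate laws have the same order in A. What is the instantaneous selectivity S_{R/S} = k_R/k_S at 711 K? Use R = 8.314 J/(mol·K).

8.34

With equal orders, S_{R/S} = k_R/k_S = (A_R/A_S)·exp[(E_S−E_R)/(RT)].
(E_S−E_R)/(RT) = (34.1−99.8)×10³/(8.314×711) = -65700/5911 = -11.11.
k_R/k_S = (5.88×10^8/1050)·exp(-11.11) = 5.600×10^5 × 1.490×10^-5 = 8.34.
Since E_R > E_S, raising the temperature improves selectivity toward R.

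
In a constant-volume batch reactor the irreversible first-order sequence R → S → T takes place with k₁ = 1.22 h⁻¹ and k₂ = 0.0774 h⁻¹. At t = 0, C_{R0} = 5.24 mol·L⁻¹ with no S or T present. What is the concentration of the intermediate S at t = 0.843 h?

For first-order series with pure R initially, C_S(t) = k₁C_{R0}/(k₂−k₁)·(e^(−k₁t) − e^(−k₂t)).
e^(−k₁t) = e^(−1.22×0.843) = e^(−1.028) = 0.3576; e^(−k₂t) = e^(−0.06525) = 0.9368.
C_S = 1.22×5.24/(0.0774−1.22) × (0.3576−0.9368) = (-5.595)×(-0.5793) = 3.241 mol·L⁻¹.

3.24 mol·L⁻¹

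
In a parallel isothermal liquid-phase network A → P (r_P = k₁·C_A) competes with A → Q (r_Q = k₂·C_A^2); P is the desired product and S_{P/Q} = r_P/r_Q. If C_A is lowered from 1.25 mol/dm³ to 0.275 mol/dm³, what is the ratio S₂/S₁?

4.55

S_{P/Q} = (k₁/k₂)·C_A⁻¹, so S₂/S₁ = (C_{A,2}/C_{A,1})⁻¹.
= 1.25/0.275 = 4.55.
Selectivity toward P rises as C_A falls — low-concentration operation is favoured.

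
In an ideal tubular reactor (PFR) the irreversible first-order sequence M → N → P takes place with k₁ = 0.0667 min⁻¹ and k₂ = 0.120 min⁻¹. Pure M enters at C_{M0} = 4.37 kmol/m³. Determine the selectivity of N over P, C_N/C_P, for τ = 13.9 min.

Solving the coupled first-order balances gives C_N(τ) = [k₁/(k₂−k₁)]·C_{M0}·(e^(−k₁τ) − e^(−k₂τ)).
e^(−k₁τ) = e^(−0.0667×13.9) = e^(−0.9271) = 0.3957; e^(−k₂τ) = e^(−1.668) = 0.1886.
C_N = 0.0667×4.37/(0.120−0.0667) × (0.3957−0.1886) = 5.469×0.2071 = 1.132 kmol/m³.
C_M = C_{M0}e^(−k₁τ) = 1.729 kmol/m³, so C_P = C_{M0}−C_M−C_N = 1.508 kmol/m³; C_N/C_P = 0.751.

0.751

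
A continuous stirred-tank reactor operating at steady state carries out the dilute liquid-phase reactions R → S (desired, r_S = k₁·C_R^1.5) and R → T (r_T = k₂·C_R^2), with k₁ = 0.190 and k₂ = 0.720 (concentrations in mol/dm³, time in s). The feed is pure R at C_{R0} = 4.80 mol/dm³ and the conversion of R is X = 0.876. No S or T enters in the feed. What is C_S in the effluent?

1.07 mol/dm³

Exit C_R = C_{R0}(1−X) = 4.80×0.124 = 0.5952 mol/dm³.
A CSTR operates uniformly at the exit composition, giving r_S = 0.08725 and r_T = 0.2551 (each k·C_R^n at C_R = 0.5952).
Fraction of consumed R going to S: r_S/(r_S+r_T) = 0.2549.
C_S = 0.2549·C_{R0}·X = 0.2549×4.80×0.876 = 1.07 mol/dm³.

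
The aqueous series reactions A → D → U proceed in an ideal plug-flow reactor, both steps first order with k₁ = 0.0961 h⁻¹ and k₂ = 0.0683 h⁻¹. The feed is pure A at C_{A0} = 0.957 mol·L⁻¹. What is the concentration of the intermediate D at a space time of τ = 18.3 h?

0.378 mol·L⁻¹

For first-order series with pure A initially, C_D(τ) = k₁C_{A0}/(k₂−k₁)·(e^(−k₁τ) − e^(−k₂τ)).
e^(−k₁τ) = e^(−0.0961×18.3) = e^(−1.759) = 0.1723; e^(−k₂τ) = e^(−1.250) = 0.2865.
C_D = 0.0961×0.957/(0.0683−0.0961) × (0.1723−0.2865) = (-3.308)×(-0.1143) = 0.3780 mol·L⁻¹.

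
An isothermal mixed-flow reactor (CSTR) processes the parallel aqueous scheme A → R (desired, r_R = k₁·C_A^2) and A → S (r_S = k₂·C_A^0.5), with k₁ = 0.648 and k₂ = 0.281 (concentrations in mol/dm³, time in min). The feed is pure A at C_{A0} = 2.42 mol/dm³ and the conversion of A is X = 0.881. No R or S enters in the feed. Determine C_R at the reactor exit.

0.560 mol/dm³

Exit C_A = C_{A0}(1−X) = 2.42×0.119 = 0.2880 mol/dm³.
In a CSTR the entire volume is at exit conditions, so r_R = 0.648×0.2880^2 = 0.05374 and r_S = 0.281×0.2880^0.5 = 0.1508.
Fraction of consumed A going to R: r_R/(r_R+r_S) = 0.2627.
C_R = 0.2627·C_{A0}·X = 0.2627×2.42×0.881 = 0.560 mol/dm³.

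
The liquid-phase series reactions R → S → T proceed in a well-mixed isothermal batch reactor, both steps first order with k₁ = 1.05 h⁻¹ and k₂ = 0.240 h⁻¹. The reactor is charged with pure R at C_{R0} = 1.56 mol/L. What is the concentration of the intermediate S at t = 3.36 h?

0.843 mol/L

Solving the coupled first-order balances gives C_S(t) = [k₁/(k₂−k₁)]·C_{R0}·(e^(−k₁t) − e^(−k₂t)).
e^(−k₁t) = e^(−1.05×3.36) = e^(−3.528) = 0.02936; e^(−k₂t) = e^(−0.8064) = 0.4465.
C_S = 1.05×1.56/(0.240−1.05) × (0.02936−0.4465) = (-2.022)×(-0.4171) = 0.8435 mol/L.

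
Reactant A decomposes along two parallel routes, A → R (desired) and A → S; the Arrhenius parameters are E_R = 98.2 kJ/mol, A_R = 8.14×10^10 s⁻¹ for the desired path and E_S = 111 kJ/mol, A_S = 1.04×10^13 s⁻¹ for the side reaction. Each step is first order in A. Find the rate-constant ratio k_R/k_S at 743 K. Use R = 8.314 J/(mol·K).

0.0622

k_R/k_S = (A_R/A_S)·exp[−(E_R−E_S)/(RT)] = (A_R/A_S)·exp[(E_S−E_R)/(RT)].
(E_S−E_R)/(RT) = (111−98.2)×10³/(8.314×743) = 12800/6177 = 2.072.
k_R/k_S = (8.14×10^10/1.04×10^13)·exp(2.072) = 0.007827 × 7.941 = 0.0622.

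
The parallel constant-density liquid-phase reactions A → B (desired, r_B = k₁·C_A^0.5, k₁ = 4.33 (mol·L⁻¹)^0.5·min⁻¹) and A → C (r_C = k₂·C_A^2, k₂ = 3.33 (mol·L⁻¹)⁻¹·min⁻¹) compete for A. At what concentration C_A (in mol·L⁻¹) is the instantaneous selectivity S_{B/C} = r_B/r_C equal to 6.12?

S_{B/C} = (k₁/k₂)·C_A^-1.5 ⇒ C_A = (S·k₂/k₁)^(1/(-1.5)).
= (6.12×3.33/4.33)^(-0.6667) = (4.707)^(-0.6667) = 0.356 mol·L⁻¹.

0.356 mol·L⁻¹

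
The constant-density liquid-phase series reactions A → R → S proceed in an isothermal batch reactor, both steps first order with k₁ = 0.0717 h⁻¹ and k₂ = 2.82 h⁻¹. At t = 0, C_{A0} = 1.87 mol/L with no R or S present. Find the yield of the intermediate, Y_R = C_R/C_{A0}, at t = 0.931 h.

0.0225

The intermediate concentration in a first-order A→B→C sequence is C_R = k₁C_{A0}(e^(−k₁t) − e^(−k₂t))/(k₂−k₁).
e^(−k₁t) = e^(−0.0717×0.931) = e^(−0.06675) = 0.9354; e^(−k₂t) = e^(−2.625) = 0.07241.
C_R = 0.0717×1.87/(2.82−0.0717) × (0.9354−0.07241) = 0.04879×0.8630 = 0.04210 mol/L.
Y_R = C_R/C_{A0} = 0.04210/1.87 = 0.0225.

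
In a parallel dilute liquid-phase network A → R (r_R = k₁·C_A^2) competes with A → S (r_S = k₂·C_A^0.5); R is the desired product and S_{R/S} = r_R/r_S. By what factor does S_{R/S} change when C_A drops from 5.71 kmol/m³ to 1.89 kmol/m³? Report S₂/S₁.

0.190

S_{R/S} = (k₁/k₂)·C_A^1.5, so S₂/S₁ = (C_{A,2}/C_{A,1})^1.5.
= (1.89/5.71)^1.5 = (0.3310)^1.5 = 0.190.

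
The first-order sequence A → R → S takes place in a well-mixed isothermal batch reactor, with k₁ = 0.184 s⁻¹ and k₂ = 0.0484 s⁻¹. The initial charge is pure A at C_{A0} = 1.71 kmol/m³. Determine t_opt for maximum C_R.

The intermediate peaks when r₁ = r₂, i.e. k₁e^(−k₁t) = k₂e^(−k₂t), giving t_opt = ln(k₂/k₁)/(k₂−k₁).
= ln(0.0484/0.184)/(0.0484−0.184) = ln(0.2630)/-0.1356 = -1.335/-0.1356 = 9.85 s.

9.85 s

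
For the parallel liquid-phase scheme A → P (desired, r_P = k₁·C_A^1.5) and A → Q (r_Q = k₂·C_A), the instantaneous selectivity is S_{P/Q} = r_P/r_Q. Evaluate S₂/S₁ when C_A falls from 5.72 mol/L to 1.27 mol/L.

0.471

S_{P/Q} = (k₁/k₂)·C_A^0.5, so S₂/S₁ = (C_{A,2}/C_{A,1})^0.5.
= (1.27/5.72)^0.5 = (0.2220)^0.5 = 0.471.
Selectivity toward P falls as C_A falls — high-concentration operation is favoured.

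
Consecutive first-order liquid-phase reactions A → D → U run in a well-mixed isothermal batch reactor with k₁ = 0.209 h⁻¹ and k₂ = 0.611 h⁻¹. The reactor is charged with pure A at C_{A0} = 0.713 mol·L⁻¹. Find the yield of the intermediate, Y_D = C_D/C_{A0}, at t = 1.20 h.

The intermediate concentration in a first-order A→B→C sequence is C_D = k₁C_{A0}(e^(−k₁t) − e^(−k₂t))/(k₂−k₁).
e^(−k₁t) = e^(−0.209×1.20) = e^(−0.2508) = 0.7782; e^(−k₂t) = e^(−0.7332) = 0.4804.
C_D = 0.209×0.713/(0.611−0.209) × (0.7782−0.4804) = 0.3707×0.2978 = 0.1104 mol·L⁻¹.
Y_D = C_D/C_{A0} = 0.1104/0.713 = 0.155.

0.155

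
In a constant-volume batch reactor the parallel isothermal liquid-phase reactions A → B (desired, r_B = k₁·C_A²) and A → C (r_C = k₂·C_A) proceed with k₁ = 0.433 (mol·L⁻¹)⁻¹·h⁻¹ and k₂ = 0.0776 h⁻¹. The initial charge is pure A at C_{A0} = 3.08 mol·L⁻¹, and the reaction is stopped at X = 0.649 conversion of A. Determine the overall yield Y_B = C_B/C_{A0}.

C_A = C_{A0}(1−X) = 1.081 mol·L⁻¹.
Along a PFR/batch, dC_C/dC_A = −r_C/(r_B+r_C) = −k₂/(k₂+k₁·C_A).
Integrating from C_{A0} to C_A: C_C = (0.0776/0.433)·ln[(0.0776+0.433·3.08)/(0.0776+0.433·1.08)] = 0.1792·ln(1.411/0.5457) = 0.1703 mol·L⁻¹.
Then C_B = (C_{A0}−C_A) − C_C = 1.999 − 0.1703 = 1.829 mol·L⁻¹.
Y_B = C_B/C_{A0} = 1.829/3.08 = 0.594.

0.594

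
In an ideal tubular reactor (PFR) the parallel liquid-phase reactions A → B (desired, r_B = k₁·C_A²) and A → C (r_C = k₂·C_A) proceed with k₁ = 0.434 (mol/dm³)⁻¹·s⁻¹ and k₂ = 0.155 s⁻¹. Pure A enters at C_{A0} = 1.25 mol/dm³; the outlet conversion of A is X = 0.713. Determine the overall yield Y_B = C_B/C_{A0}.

C_A = C_{A0}(1−X) = 0.3588 mol/dm³.
Along a PFR/batch, dC_C/dC_A = −r_C/(r_B+r_C) = −k₂/(k₂+k₁·C_A).
Integrating from C_{A0} to C_A: C_C = (0.155/0.434)·ln[(0.155+0.434·1.25)/(0.155+0.434·0.359)] = 0.3571·ln(0.6975/0.3107) = 0.2888 mol/dm³.
Then C_B = (C_{A0}−C_A) − C_C = 0.8912 − 0.2888 = 0.6024 mol/dm³.
Y_B = C_B/C_{A0} = 0.6024/1.25 = 0.482.

0.482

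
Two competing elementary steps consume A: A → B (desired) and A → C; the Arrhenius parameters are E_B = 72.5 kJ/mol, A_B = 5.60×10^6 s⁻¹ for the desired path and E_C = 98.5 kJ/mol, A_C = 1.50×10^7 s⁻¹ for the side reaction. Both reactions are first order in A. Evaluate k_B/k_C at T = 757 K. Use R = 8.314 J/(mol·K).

k_B/k_C = (A_B/A_C)·exp[−(E_B−E_C)/(RT)] = (A_B/A_C)·exp[(E_C−E_B)/(RT)].
(E_C−E_B)/(RT) = (98.5−72.5)×10³/(8.314×757) = 26000/6294 = 4.131.
k_B/k_C = (5.60×10^6/1.50×10^7)·exp(4.131) = 0.3733 × 62.25 = 23.2.
Since E_B < E_C, lowering the temperature improves selectivity toward B.

23.2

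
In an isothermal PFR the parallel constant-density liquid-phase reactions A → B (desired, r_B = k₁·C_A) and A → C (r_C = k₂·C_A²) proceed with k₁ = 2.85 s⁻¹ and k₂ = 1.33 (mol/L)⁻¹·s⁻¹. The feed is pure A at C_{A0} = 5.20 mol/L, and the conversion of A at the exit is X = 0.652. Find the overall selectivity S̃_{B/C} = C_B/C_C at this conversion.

C_A = C_{A0}(1−X) = 1.810 mol/L.
Along a PFR/batch, dC_B/dC_A = −r_B/(r_B+r_C) = −k₁/(k₁+k₂·C_A).
Integrating from C_{A0} to C_A: C_B = (2.85/1.33)·ln[(2.85+1.33·5.20)/(2.85+1.33·1.81)] = 2.143·ln(9.766/5.257) = 1.327 mol/L.
C_C = (C_{A0}−C_A)−C_B = 2.063 mol/L; S̃_{B/C} = 1.327/2.063 = 0.643.

0.643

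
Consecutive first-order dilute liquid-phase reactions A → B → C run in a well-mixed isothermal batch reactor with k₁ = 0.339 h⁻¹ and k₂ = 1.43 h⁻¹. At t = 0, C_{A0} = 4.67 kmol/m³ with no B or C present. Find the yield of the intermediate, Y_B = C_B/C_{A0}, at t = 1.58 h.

For first-order series with pure A initially, C_B(t) = k₁C_{A0}/(k₂−k₁)·(e^(−k₁t) − e^(−k₂t)).
e^(−k₁t) = e^(−0.339×1.58) = e^(−0.5356) = 0.5853; e^(−k₂t) = e^(−2.259) = 0.1044.
C_B = 0.339×4.67/(1.43−0.339) × (0.5853−0.1044) = 1.451×0.4809 = 0.6978 kmol/m³.
Y_B = C_B/C_{A0} = 0.6978/4.67 = 0.149.

0.149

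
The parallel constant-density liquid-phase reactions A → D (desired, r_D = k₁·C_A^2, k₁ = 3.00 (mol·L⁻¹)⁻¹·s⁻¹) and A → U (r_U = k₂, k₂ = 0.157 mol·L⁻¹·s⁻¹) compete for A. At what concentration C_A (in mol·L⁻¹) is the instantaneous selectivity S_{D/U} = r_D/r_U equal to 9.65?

S_{D/U} = (k₁/k₂)·C_A^2 ⇒ C_A = (S·k₂/k₁)^(0.5).
= (9.65×0.157/3.00)^(0.5) = (0.5050)^(0.5) = 0.711 mol·L⁻¹.

0.711 mol·L⁻¹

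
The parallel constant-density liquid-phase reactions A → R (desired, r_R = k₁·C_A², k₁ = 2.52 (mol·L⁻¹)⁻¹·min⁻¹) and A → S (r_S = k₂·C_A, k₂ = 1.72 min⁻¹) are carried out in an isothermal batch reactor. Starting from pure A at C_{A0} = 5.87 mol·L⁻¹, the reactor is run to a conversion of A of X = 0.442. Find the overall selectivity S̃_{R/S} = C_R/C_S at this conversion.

6.54

C_A = C_{A0}(1−X) = 3.275 mol·L⁻¹.
Along a PFR/batch, dC_S/dC_A = −r_S/(r_R+r_S) = −k₂/(k₂+k₁·C_A).
Integrating from C_{A0} to C_A: C_S = (1.72/2.52)·ln[(1.72+2.52·5.87)/(1.72+2.52·3.28)] = 0.6825·ln(16.51/9.974) = 0.3441 mol·L⁻¹.
Then C_R = (C_{A0}−C_A) − C_S = 2.595 − 0.3441 = 2.250 mol·L⁻¹.
S̃_{R/S} = C_R/C_S = 2.250/0.3441 = 6.54.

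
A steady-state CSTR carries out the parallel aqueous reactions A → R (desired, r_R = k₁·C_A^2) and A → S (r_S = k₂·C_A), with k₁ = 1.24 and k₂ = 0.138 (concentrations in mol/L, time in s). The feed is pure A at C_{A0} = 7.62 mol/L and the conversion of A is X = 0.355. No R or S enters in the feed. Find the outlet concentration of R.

2.65 mol/L

Exit C_A = C_{A0}(1−X) = 7.62×0.645 = 4.915 mol/L.
A CSTR operates uniformly at the exit composition, giving r_R = 29.95 and r_S = 0.6783 (each k·C_A^n at C_A = 4.915).
Fraction of consumed A going to R: r_R/(r_R+r_S) = 0.9779.
C_R = 0.9779·C_{A0}·X = 0.9779×7.62×0.355 = 2.65 mol/L.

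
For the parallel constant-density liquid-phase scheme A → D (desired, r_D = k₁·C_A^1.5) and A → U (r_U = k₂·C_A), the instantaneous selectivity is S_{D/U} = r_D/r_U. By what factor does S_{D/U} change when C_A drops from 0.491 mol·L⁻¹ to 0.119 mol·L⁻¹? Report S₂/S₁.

S_{D/U} = (k₁/k₂)·C_A^0.5, so S₂/S₁ = (C_{A,2}/C_{A,1})^0.5.
= (0.119/0.491)^0.5 = (0.2424)^0.5 = 0.492.
Selectivity toward D falls as C_A falls — high-concentration operation is favoured.

0.492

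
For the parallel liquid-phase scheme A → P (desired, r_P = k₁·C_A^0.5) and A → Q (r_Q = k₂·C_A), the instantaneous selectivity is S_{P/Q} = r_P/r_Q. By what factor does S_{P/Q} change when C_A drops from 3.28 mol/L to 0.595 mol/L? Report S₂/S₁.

S_{P/Q} = (k₁/k₂)·C_A^-0.5, so S₂/S₁ = (C_{A,2}/C_{A,1})^-0.5.
= (0.595/3.28)^(-0.5) = (0.1814)^(-0.5) = 2.35.
Selectivity toward P rises as C_A falls — low-concentration operation is favoured.

2.35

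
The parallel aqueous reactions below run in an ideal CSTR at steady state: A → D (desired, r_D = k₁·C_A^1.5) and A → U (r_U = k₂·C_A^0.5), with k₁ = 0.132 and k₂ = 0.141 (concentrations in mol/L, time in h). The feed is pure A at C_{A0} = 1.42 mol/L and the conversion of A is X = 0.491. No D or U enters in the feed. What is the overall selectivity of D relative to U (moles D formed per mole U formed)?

0.677

Exit C_A = C_{A0}(1−X) = 1.42×0.509 = 0.7228 mol/L.
In a CSTR the entire volume is at exit conditions, so r_D = 0.132×0.7228^1.5 = 0.08111 and r_U = 0.141×0.7228^0.5 = 0.1199.
Overall selectivity = C_D/C_U = r_Dτ/(r_Uτ) = r_D/r_U = 0.677.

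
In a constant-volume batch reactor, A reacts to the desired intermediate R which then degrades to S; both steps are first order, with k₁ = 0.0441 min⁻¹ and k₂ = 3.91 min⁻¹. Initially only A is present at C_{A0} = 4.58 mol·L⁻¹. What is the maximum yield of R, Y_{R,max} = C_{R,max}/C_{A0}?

For a first-order series the maximum intermediate yield is C_{R,max}/C_{A0} = (k₁/k₂)^[k₂/(k₂−k₁)].
= (0.0441/3.91)^(3.91/(3.91−0.0441)) = (0.01128)^(1.011) = 0.01072.

0.0107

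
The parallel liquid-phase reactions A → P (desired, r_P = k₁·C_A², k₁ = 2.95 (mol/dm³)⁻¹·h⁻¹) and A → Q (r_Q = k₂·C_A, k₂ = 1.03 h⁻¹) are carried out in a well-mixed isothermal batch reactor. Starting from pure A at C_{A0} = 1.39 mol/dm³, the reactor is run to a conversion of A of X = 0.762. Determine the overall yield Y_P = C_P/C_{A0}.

0.526

C_A = C_{A0}(1−X) = 0.3308 mol/dm³.
Along a PFR/batch, dC_Q/dC_A = −r_Q/(r_P+r_Q) = −k₂/(k₂+k₁·C_A).
Integrating from C_{A0} to C_A: C_Q = (1.03/2.95)·ln[(1.03+2.95·1.39)/(1.03+2.95·0.331)] = 0.3492·ln(5.131/2.006) = 0.3279 mol/dm³.
Then C_P = (C_{A0}−C_A) − C_Q = 1.059 − 0.3279 = 0.7313 mol/dm³.
Y_P = C_P/C_{A0} = 0.7313/1.39 = 0.526.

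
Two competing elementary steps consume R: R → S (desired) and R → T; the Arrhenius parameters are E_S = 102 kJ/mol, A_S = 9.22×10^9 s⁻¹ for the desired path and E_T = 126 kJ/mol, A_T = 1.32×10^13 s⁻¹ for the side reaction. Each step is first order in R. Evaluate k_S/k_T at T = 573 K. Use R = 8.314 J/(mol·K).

0.108

Since both paths have the same order in R, the concentration cancels and S_{S/T} = k_S/k_T = (A_S/A_T)·exp[(E_T−E_S)/(RT)].
(E_T−E_S)/(RT) = (126−102)×10³/(8.314×573) = 24000/4764 = 5.038.
k_S/k_T = (9.22×10^9/1.32×10^13)·exp(5.038) = 6.985×10^-4 × 154.1 = 0.108.
Since E_S < E_T, lowering the temperature improves selectivity toward S.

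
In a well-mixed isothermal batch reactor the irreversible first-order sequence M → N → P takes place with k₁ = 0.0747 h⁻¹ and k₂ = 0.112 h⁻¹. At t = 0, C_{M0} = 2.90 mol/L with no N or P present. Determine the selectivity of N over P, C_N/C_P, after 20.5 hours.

Solving the coupled first-order balances gives C_N(t) = [k₁/(k₂−k₁)]·C_{M0}·(e^(−k₁t) − e^(−k₂t)).
e^(−k₁t) = e^(−0.0747×20.5) = e^(−1.531) = 0.2162; e^(−k₂t) = e^(−2.296) = 0.1007.
C_N = 0.0747×2.90/(0.112−0.0747) × (0.2162−0.1007) = 5.808×0.1156 = 0.6713 mol/L.
C_M = C_{M0}e^(−k₁t) = 0.6271 mol/L, so C_P = C_{M0}−C_M−C_N = 1.602 mol/L; C_N/C_P = 0.419.

0.419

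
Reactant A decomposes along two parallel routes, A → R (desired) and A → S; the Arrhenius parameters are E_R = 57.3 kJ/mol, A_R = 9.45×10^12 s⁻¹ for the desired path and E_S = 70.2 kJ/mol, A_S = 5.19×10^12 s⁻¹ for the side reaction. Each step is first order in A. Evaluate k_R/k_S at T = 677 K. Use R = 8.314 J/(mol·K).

18.0

k_R/k_S = (A_R/A_S)·exp[−(E_R−E_S)/(RT)] = (A_R/A_S)·exp[(E_S−E_R)/(RT)].
(E_S−E_R)/(RT) = (70.2−57.3)×10³/(8.314×677) = 12900/5629 = 2.292.
k_R/k_S = (9.45×10^12/5.19×10^12)·exp(2.292) = 1.821 × 9.893 = 18.0.
Since E_R < E_S, lowering the temperature improves selectivity toward R.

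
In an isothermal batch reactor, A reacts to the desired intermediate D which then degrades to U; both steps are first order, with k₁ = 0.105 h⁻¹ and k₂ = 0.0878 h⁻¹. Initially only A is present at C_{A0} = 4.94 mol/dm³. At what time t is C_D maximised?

10.4 h

The intermediate peaks when r₁ = r₂, i.e. k₁e^(−k₁t) = k₂e^(−k₂t), giving t_opt = ln(k₂/k₁)/(k₂−k₁).
= ln(0.0878/0.105)/(0.0878−0.105) = ln(0.8362)/-0.01720 = -0.1789/-0.01720 = 10.4 h.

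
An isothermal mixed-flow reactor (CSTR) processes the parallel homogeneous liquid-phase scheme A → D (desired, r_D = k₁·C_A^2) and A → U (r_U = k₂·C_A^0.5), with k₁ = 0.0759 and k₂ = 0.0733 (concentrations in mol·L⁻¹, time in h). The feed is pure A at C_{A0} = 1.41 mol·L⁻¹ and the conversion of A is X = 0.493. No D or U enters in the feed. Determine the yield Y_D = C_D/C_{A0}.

0.190

Exit C_A = C_{A0}(1−X) = 1.41×0.507 = 0.7149 mol·L⁻¹.
A CSTR operates uniformly at the exit composition, giving r_D = 0.03879 and r_U = 0.06198 (each k·C_A^n at C_A = 0.7149).
Fraction of consumed A going to D: r_D/(r_D+r_U) = 0.3849.
C_D = 0.3849·C_{A0}·X = 0.3849×1.41×0.493 = 0.268 mol·L⁻¹; Y_D = C_D/C_{A0} = 0.190.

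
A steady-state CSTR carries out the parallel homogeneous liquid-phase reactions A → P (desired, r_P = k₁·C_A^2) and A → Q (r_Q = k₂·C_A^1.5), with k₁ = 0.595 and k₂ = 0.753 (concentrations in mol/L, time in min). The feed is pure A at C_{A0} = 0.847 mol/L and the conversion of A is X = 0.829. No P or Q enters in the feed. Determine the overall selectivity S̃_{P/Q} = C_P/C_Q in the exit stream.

0.301

Exit C_A = C_{A0}(1−X) = 0.847×0.171 = 0.1448 mol/L.
A CSTR operates uniformly at the exit composition, giving r_P = 0.01248 and r_Q = 0.04151 (each k·C_A^n at C_A = 0.1448).
Overall selectivity = C_P/C_Q = r_Pτ/(r_Qτ) = r_P/r_Q = 0.301.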